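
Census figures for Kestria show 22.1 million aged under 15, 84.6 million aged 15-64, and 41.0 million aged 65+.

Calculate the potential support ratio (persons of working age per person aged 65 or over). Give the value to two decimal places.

Potential support ratio = 84.6 / 41.0 = 2.06

Potential support ratio: 2.06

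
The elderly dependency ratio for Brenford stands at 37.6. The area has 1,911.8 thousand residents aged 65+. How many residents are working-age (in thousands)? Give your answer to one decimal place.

Old-age dependency ratio = elderly / working-age × 100
37.6 = 1,911.8 / W × 100
⇒ 5,084.6

Working-age: 5,084.6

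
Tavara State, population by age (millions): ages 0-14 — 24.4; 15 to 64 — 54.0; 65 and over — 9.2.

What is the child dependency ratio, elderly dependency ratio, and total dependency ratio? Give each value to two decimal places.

Youth dependency ratio = 24.4 / 54.0 × 100 = 45.19
Old-age dependency ratio = 9.2 / 54.0 × 100 = 17.04
Total dependency ratio = (24.4 + 9.2) / 54.0 × 100 = 33.6 / 54.0 × 100 = 62.22

Youth dependency ratio: 45.19
Old-age dependency ratio: 17.04
Total dependency ratio: 62.22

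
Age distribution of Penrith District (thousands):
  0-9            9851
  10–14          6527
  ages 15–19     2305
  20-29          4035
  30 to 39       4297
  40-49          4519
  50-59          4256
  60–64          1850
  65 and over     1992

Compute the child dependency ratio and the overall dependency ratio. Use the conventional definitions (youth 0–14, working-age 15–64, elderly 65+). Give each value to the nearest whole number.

Youth dependency ratio: 77
Total dependency ratio: 86

0–14: 9851 + 6527 = 16378
15–64: 2305 + 4035 + 4297 + 4519 + 4256 + 1850 = 21262
65+: 1992
Youth dependency ratio = 16378 / 21262 × 100 = 77
Total dependency ratio = (16378 + 1992) / 21262 × 100 = 18370 / 21262 × 100 = 86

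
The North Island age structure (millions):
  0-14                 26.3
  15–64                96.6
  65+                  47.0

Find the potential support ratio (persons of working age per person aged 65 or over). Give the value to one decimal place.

Potential support ratio = 96.6 / 47.0 = 2.1

Potential support ratio: 2.1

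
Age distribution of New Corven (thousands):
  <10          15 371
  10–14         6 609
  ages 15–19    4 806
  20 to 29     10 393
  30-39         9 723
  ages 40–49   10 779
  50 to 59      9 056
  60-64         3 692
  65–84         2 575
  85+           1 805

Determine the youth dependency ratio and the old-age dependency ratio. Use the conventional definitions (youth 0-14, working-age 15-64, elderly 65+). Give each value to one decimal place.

0–14: 15 371 + 6 609 = 21 980
15–64: 4 806 + 10 393 + 9 723 + 10 779 + 9 056 + 3 692 = 48 449
65+: 2 575 + 1 805 = 4 380
Youth dependency ratio = 21 980 / 48 449 × 100 = 45.4
Old-age dependency ratio = 4 380 / 48 449 × 100 = 9.0

Youth dependency ratio: 45.4
Old-age dependency ratio: 9.0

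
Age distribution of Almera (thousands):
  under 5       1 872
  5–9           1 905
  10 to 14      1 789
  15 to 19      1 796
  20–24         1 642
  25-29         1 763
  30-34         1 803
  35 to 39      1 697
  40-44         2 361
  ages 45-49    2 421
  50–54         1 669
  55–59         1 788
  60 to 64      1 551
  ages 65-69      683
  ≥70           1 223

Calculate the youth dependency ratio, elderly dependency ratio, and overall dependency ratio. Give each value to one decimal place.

0–14: 1 872 + 1 905 + 1 789 = 5 566
15–64: 1 796 + 1 642 + 1 763 + 1 803 + 1 697 + 2 361 + 2 421 + 1 669 + 1 788 + 1 551 = 18 491
65+: 683 + 1 223 = 1 906
Youth dependency ratio = 5 566 / 18 491 × 100 = 30.1
Old-age dependency ratio = 1 906 / 18 491 × 100 = 10.3
Total dependency ratio = (5 566 + 1 906) / 18 491 × 100 = 7 472 / 18 491 × 100 = 40.4

Youth dependency ratio: 30.1
Old-age dependency ratio: 10.3
Total dependency ratio: 40.4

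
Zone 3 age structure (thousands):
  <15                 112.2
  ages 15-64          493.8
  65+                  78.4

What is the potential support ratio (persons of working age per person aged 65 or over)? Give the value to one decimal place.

Potential support ratio = 493.8 / 78.4 = 6.3

Potential support ratio: 6.3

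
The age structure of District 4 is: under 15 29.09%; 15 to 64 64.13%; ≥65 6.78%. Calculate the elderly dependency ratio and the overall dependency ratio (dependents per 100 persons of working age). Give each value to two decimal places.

Old-age dependency ratio: 10.57
Total dependency ratio: 55.93

Old-age dependency ratio = 6.78 / 64.13 × 100 = 10.57
Total dependency ratio = (29.09 + 6.78) / 64.13 × 100 = 35.87 / 64.13 × 100 = 55.93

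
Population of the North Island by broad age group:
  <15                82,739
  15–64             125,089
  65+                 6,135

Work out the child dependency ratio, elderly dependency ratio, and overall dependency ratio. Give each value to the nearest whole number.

Youth dependency ratio: 66
Old-age dependency ratio: 5
Total dependency ratio: 71

Youth dependency ratio = 82,739 / 125,089 × 100 = 66
Old-age dependency ratio = 6,135 / 125,089 × 100 = 5
Total dependency ratio = (82,739 + 6,135) / 125,089 × 100 = 88,874 / 125,089 × 100 = 71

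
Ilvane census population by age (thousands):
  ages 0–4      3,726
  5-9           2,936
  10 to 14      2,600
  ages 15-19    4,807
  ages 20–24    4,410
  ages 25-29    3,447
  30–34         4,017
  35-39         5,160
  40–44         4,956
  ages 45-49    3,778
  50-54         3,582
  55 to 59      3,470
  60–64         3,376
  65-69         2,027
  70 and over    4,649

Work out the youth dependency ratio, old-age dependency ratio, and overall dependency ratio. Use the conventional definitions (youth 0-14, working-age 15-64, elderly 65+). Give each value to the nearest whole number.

Youth dependency ratio: 23
Old-age dependency ratio: 16
Total dependency ratio: 39

0–14: 3,726 + 2,936 + 2,600 = 9,262
15–64: 4,807 + 4,410 + 3,447 + 4,017 + 5,160 + 4,956 + 3,778 + 3,582 + 3,470 + 3,376 = 41,003
65+: 2,027 + 4,649 = 6,676
Youth dependency ratio = 9,262 / 41,003 × 100 = 23
Old-age dependency ratio = 6,676 / 41,003 × 100 = 16
Total dependency ratio = (9,262 + 6,676) / 41,003 × 100 = 15,938 / 41,003 × 100 = 39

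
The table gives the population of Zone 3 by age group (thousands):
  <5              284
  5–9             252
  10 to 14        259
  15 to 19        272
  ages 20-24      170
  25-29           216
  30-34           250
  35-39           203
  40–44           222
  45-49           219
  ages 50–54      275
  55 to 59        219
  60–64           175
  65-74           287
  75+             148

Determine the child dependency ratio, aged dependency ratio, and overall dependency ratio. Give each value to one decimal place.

Youth dependency ratio: 35.8
Old-age dependency ratio: 19.6
Total dependency ratio: 55.4

0–14: 284 + 252 + 259 = 795
15–64: 272 + 170 + 216 + 250 + 203 + 222 + 219 + 275 + 219 + 175 = 2 221
65+: 287 + 148 = 435
Youth dependency ratio = 795 / 2 221 × 100 = 35.8
Old-age dependency ratio = 435 / 2 221 × 100 = 19.6
Total dependency ratio = (795 + 435) / 2 221 × 100 = 1 230 / 2 221 × 100 = 55.4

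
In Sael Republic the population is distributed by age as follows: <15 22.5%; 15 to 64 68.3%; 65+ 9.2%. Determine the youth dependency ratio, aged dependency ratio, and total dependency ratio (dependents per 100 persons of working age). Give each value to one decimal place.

Youth dependency ratio: 32.9
Old-age dependency ratio: 13.5
Total dependency ratio: 46.4

Youth dependency ratio = 22.5 / 68.3 × 100 = 32.9
Old-age dependency ratio = 9.2 / 68.3 × 100 = 13.5
Total dependency ratio = (22.5 + 9.2) / 68.3 × 100 = 31.7 / 68.3 × 100 = 46.4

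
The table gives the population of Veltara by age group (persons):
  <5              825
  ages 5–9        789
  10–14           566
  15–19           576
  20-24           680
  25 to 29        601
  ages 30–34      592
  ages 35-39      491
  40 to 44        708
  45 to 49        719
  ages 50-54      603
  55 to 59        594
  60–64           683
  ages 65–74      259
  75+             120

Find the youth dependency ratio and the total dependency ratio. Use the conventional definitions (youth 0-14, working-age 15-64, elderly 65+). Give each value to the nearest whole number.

Youth dependency ratio: 35
Total dependency ratio: 41

0–14: 825 + 789 + 566 = 2 180
15–64: 576 + 680 + 601 + 592 + 491 + 708 + 719 + 603 + 594 + 683 = 6 247
65+: 259 + 120 = 379
Youth dependency ratio = 2 180 / 6 247 × 100 = 35
Total dependency ratio = (2 180 + 379) / 6 247 × 100 = 2 559 / 6 247 × 100 = 41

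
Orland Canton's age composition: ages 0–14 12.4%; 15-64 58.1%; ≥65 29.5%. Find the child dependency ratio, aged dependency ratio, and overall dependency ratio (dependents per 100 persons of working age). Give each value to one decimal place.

Youth dependency ratio = 12.4 / 58.1 × 100 = 21.3
Old-age dependency ratio = 29.5 / 58.1 × 100 = 50.8
Total dependency ratio = (12.4 + 29.5) / 58.1 × 100 = 41.9 / 58.1 × 100 = 72.1

Youth dependency ratio: 21.3
Old-age dependency ratio: 50.8
Total dependency ratio: 72.1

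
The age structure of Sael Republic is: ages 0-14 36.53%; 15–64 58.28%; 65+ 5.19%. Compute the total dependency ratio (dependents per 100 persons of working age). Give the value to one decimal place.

Total dependency ratio = (36.53 + 5.19) / 58.28 × 100 = 41.72 / 58.28 × 100 = 71.6

Total dependency ratio: 71.6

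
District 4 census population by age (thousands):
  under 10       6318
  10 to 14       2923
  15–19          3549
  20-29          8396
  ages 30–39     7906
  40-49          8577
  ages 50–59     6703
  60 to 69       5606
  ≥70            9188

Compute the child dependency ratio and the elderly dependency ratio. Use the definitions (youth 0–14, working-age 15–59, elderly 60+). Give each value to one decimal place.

Youth dependency ratio: 26.3
Old-age dependency ratio: 42.1

0–14: 6318 + 2923 = 9241
15–59: 3549 + 8396 + 7906 + 8577 + 6703 = 35131
60+: 5606 + 9188 = 14794
Youth dependency ratio = 9241 / 35131 × 100 = 26.3
Old-age dependency ratio = 14794 / 35131 × 100 = 42.1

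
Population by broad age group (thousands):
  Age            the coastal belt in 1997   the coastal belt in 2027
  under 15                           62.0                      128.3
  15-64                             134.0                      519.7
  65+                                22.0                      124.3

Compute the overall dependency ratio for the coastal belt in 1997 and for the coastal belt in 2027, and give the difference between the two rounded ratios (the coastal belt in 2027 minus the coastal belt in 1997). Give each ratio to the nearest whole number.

the coastal belt in 1997: 63
the coastal belt in 2027: 49
Difference: -14

the coastal belt in 1997: (62.0 + 22.0) / 134.0 × 100 = 84.0 / 134.0 × 100 = 63
the coastal belt in 2027: (128.3 + 124.3) / 519.7 × 100 = 252.6 / 519.7 × 100 = 49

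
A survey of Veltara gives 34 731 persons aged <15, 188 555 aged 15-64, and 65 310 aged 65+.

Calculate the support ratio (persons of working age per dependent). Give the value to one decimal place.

Support ratio = 188 555 / (34 731 + 65 310) = 188 555 / 100 041 = 1.9

Support ratio: 1.9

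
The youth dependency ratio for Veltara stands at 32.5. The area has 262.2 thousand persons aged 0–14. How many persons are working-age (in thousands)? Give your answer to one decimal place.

Working-age: 806.8

Youth dependency ratio = youth / working-age × 100
32.5 = 262.2 / W × 100
⇒ 806.8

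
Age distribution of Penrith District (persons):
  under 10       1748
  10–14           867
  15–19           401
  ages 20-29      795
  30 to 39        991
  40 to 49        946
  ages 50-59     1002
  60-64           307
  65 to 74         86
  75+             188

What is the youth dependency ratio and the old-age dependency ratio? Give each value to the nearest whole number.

0–14: 1748 + 867 = 2615
15–64: 401 + 795 + 991 + 946 + 1002 + 307 = 4442
65+: 86 + 188 = 274
Youth dependency ratio = 2615 / 4442 × 100 = 59
Old-age dependency ratio = 274 / 4442 × 100 = 6

Youth dependency ratio: 59
Old-age dependency ratio: 6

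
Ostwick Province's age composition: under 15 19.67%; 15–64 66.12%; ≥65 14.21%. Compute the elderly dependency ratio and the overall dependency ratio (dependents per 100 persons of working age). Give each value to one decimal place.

Old-age dependency ratio = 14.21 / 66.12 × 100 = 21.5
Total dependency ratio = (19.67 + 14.21) / 66.12 × 100 = 33.88 / 66.12 × 100 = 51.2

Old-age dependency ratio: 21.5
Total dependency ratio: 51.2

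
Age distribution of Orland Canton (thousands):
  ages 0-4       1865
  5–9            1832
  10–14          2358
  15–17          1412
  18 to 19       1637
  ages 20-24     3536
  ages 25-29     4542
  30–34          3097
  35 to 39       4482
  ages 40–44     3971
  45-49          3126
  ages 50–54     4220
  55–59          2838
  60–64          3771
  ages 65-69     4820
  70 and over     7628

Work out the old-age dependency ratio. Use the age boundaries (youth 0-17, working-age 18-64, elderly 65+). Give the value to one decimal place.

0–17: 1865 + 1832 + 2358 + 1412 = 7467
18–64: 1637 + 3536 + 4542 + 3097 + 4482 + 3971 + 3126 + 4220 + 2838 + 3771 = 35220
65+: 4820 + 7628 = 12448
Old-age dependency ratio = 12448 / 35220 × 100 = 35.3

Old-age dependency ratio: 35.3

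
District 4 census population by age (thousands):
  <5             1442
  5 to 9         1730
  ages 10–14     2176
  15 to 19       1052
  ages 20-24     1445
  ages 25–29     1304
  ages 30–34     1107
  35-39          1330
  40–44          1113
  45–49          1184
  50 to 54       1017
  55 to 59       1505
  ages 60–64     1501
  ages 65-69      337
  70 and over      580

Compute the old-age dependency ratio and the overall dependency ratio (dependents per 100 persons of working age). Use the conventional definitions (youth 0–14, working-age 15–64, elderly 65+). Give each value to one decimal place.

0–14: 1442 + 1730 + 2176 = 5348
15–64: 1052 + 1445 + 1304 + 1107 + 1330 + 1113 + 1184 + 1017 + 1505 + 1501 = 12558
65+: 337 + 580 = 917
Old-age dependency ratio = 917 / 12558 × 100 = 7.3
Total dependency ratio = (5348 + 917) / 12558 × 100 = 6265 / 12558 × 100 = 49.9

Old-age dependency ratio: 7.3
Total dependency ratio: 49.9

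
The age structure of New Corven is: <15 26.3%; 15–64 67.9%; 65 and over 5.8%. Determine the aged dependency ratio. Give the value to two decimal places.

Old-age dependency ratio: 8.54

Old-age dependency ratio = 5.8 / 67.9 × 100 = 8.54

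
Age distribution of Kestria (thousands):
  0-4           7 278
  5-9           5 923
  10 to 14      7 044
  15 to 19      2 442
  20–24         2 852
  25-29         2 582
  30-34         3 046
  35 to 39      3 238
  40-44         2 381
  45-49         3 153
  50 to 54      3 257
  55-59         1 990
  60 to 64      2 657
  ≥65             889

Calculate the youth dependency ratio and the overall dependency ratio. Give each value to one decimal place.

0–14: 7 278 + 5 923 + 7 044 = 20 245
15–64: 2 442 + 2 852 + 2 582 + 3 046 + 3 238 + 2 381 + 3 153 + 3 257 + 1 990 + 2 657 = 27 598
65+: 889
Youth dependency ratio = 20 245 / 27 598 × 100 = 73.4
Total dependency ratio = (20 245 + 889) / 27 598 × 100 = 21 134 / 27 598 × 100 = 76.6

Youth dependency ratio: 73.4
Total dependency ratio: 76.6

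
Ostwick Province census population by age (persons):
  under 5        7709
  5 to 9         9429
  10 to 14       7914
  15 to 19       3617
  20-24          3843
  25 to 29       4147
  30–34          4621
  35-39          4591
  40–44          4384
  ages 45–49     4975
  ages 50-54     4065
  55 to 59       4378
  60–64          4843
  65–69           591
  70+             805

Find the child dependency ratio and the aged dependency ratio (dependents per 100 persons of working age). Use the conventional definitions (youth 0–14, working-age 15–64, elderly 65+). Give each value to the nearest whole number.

0–14: 7709 + 9429 + 7914 = 25052
15–64: 3617 + 3843 + 4147 + 4621 + 4591 + 4384 + 4975 + 4065 + 4378 + 4843 = 43464
65+: 591 + 805 = 1396
Youth dependency ratio = 25052 / 43464 × 100 = 58
Old-age dependency ratio = 1396 / 43464 × 100 = 3

Youth dependency ratio: 58
Old-age dependency ratio: 3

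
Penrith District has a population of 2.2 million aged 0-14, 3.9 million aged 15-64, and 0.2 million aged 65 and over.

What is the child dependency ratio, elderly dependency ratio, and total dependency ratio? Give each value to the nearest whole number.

Youth dependency ratio: 56
Old-age dependency ratio: 5
Total dependency ratio: 62

Youth dependency ratio = 2.2 / 3.9 × 100 = 56
Old-age dependency ratio = 0.2 / 3.9 × 100 = 5
Total dependency ratio = (2.2 + 0.2) / 3.9 × 100 = 2.4 / 3.9 × 100 = 62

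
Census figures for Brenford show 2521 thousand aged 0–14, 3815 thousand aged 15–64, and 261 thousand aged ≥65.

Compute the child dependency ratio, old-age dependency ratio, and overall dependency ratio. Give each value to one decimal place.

Youth dependency ratio: 66.1
Old-age dependency ratio: 6.8
Total dependency ratio: 72.9

Youth dependency ratio = 2521 / 3815 × 100 = 66.1
Old-age dependency ratio = 261 / 3815 × 100 = 6.8
Total dependency ratio = (2521 + 261) / 3815 × 100 = 2782 / 3815 × 100 = 72.9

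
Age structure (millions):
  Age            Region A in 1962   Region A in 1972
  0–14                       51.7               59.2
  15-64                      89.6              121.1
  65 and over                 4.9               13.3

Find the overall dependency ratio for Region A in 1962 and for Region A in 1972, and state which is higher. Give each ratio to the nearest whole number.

Region A in 1962: (51.7 + 4.9) / 89.6 × 100 = 56.6 / 89.6 × 100 = 63
Region A in 1972: (59.2 + 13.3) / 121.1 × 100 = 72.5 / 121.1 × 100 = 60

Region A in 1962: 63
Region A in 1972: 60
Higher: Region A in 1962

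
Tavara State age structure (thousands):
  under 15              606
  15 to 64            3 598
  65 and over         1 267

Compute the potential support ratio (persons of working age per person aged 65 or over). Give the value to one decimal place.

Potential support ratio = 3 598 / 1 267 = 2.8

Potential support ratio: 2.8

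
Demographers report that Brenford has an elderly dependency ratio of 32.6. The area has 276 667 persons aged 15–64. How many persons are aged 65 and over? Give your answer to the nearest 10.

Aged 65 and over: 90 190

Old-age dependency ratio = elderly / working-age × 100
32.6 = E / 276 667 × 100
⇒ 90 190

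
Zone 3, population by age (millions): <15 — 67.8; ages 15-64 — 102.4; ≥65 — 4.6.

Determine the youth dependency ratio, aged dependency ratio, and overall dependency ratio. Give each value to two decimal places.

Youth dependency ratio = 67.8 / 102.4 × 100 = 66.21
Old-age dependency ratio = 4.6 / 102.4 × 100 = 4.49
Total dependency ratio = (67.8 + 4.6) / 102.4 × 100 = 72.4 / 102.4 × 100 = 70.70

Youth dependency ratio: 66.21
Old-age dependency ratio: 4.49
Total dependency ratio: 70.70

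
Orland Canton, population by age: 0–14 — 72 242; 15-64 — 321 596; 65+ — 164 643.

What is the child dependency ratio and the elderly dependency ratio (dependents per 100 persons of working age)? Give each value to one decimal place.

Youth dependency ratio = 72 242 / 321 596 × 100 = 22.5
Old-age dependency ratio = 164 643 / 321 596 × 100 = 51.2

Youth dependency ratio: 22.5
Old-age dependency ratio: 51.2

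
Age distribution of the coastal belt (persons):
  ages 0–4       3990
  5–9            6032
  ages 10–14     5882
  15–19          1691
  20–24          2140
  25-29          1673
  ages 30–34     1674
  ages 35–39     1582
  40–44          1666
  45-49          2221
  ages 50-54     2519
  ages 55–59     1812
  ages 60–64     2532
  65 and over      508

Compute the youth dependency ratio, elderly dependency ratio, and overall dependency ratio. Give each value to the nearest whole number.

0–14: 3990 + 6032 + 5882 = 15904
15–64: 1691 + 2140 + 1673 + 1674 + 1582 + 1666 + 2221 + 2519 + 1812 + 2532 = 19510
65+: 508
Youth dependency ratio = 15904 / 19510 × 100 = 82
Old-age dependency ratio = 508 / 19510 × 100 = 3
Total dependency ratio = (15904 + 508) / 19510 × 100 = 16412 / 19510 × 100 = 84

Youth dependency ratio: 82
Old-age dependency ratio: 3
Total dependency ratio: 84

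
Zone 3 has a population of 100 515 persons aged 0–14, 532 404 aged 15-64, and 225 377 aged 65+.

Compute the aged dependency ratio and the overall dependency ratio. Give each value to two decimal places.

Old-age dependency ratio: 42.33
Total dependency ratio: 61.21

Old-age dependency ratio = 225 377 / 532 404 × 100 = 42.33
Total dependency ratio = (100 515 + 225 377) / 532 404 × 100 = 325 892 / 532 404 × 100 = 61.21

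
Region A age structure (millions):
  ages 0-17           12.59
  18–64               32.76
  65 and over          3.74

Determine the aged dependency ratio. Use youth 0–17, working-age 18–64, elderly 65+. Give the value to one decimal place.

Old-age dependency ratio = 3.74 / 32.76 × 100 = 11.4

Old-age dependency ratio: 11.4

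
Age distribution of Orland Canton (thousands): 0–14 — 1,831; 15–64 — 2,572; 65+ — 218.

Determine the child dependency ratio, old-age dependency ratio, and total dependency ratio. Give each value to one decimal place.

Youth dependency ratio: 71.2
Old-age dependency ratio: 8.5
Total dependency ratio: 79.7

Youth dependency ratio = 1,831 / 2,572 × 100 = 71.2
Old-age dependency ratio = 218 / 2,572 × 100 = 8.5
Total dependency ratio = (1,831 + 218) / 2,572 × 100 = 2,049 / 2,572 × 100 = 79.7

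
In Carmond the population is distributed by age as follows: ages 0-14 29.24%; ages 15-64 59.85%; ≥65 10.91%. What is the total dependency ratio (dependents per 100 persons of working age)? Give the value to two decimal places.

Total dependency ratio = (29.24 + 10.91) / 59.85 × 100 = 40.15 / 59.85 × 100 = 67.08

Total dependency ratio: 67.08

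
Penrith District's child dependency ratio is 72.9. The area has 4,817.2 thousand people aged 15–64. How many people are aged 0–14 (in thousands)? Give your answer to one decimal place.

Aged 0–14: 3,511.7

Youth dependency ratio = youth / working-age × 100
72.9 = Y / 4,817.2 × 100
⇒ 3,511.7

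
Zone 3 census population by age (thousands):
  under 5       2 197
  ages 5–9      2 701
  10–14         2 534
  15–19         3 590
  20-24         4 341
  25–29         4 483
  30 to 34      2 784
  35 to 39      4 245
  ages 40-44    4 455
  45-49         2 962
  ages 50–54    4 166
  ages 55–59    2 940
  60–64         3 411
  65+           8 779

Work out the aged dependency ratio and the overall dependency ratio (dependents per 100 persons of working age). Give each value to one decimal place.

0–14: 2 197 + 2 701 + 2 534 = 7 432
15–64: 3 590 + 4 341 + 4 483 + 2 784 + 4 245 + 4 455 + 2 962 + 4 166 + 2 940 + 3 411 = 37 377
65+: 8 779
Old-age dependency ratio = 8 779 / 37 377 × 100 = 23.5
Total dependency ratio = (7 432 + 8 779) / 37 377 × 100 = 16 211 / 37 377 × 100 = 43.4

Old-age dependency ratio: 23.5
Total dependency ratio: 43.4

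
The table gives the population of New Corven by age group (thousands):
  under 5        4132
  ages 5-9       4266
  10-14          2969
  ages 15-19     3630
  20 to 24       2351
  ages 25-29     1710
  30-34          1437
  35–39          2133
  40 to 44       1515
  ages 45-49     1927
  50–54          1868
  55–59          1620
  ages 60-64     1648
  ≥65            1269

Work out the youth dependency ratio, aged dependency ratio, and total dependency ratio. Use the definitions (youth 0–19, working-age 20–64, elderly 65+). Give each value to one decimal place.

Youth dependency ratio: 92.5
Old-age dependency ratio: 7.8
Total dependency ratio: 100.4

0–19: 4132 + 4266 + 2969 + 3630 = 14997
20–64: 2351 + 1710 + 1437 + 2133 + 1515 + 1927 + 1868 + 1620 + 1648 = 16209
65+: 1269
Youth dependency ratio = 14997 / 16209 × 100 = 92.5
Old-age dependency ratio = 1269 / 16209 × 100 = 7.8
Total dependency ratio = (14997 + 1269) / 16209 × 100 = 16266 / 16209 × 100 = 100.4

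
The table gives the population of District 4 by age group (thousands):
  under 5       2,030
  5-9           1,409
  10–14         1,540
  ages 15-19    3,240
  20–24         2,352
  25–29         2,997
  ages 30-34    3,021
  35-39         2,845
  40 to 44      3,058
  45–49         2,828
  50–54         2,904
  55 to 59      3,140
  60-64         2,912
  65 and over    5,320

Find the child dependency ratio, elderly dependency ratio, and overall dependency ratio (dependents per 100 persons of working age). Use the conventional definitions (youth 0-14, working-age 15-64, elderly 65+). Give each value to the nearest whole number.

0–14: 2,030 + 1,409 + 1,540 = 4,979
15–64: 3,240 + 2,352 + 2,997 + 3,021 + 2,845 + 3,058 + 2,828 + 2,904 + 3,140 + 2,912 = 29,297
65+: 5,320
Youth dependency ratio = 4,979 / 29,297 × 100 = 17
Old-age dependency ratio = 5,320 / 29,297 × 100 = 18
Total dependency ratio = (4,979 + 5,320) / 29,297 × 100 = 10,299 / 29,297 × 100 = 35

Youth dependency ratio: 17
Old-age dependency ratio: 18
Total dependency ratio: 35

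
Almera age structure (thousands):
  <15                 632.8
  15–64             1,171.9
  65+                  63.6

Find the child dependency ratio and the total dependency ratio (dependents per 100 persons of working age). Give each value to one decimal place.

Youth dependency ratio: 54.0
Total dependency ratio: 59.4

Youth dependency ratio = 632.8 / 1,171.9 × 100 = 54.0
Total dependency ratio = (632.8 + 63.6) / 1,171.9 × 100 = 696.4 / 1,171.9 × 100 = 59.4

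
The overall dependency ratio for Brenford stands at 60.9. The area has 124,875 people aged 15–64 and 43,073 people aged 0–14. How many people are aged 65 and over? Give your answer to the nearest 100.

Aged 65 and over: 33,000

Total dependency ratio = (youth + elderly) / working-age × 100
60.9 = (43,073 + E) / 124,875 × 100
⇒ 33,000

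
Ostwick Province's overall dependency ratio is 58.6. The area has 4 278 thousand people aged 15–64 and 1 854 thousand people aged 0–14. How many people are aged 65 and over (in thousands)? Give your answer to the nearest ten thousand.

Total dependency ratio = (youth + elderly) / working-age × 100
58.6 = (1 854 + E) / 4 278 × 100
⇒ 650

Aged 65 and over: 650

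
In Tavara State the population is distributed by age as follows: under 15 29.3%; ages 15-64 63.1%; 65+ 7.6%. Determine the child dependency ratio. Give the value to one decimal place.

Youth dependency ratio = 29.3 / 63.1 × 100 = 46.4

Youth dependency ratio: 46.4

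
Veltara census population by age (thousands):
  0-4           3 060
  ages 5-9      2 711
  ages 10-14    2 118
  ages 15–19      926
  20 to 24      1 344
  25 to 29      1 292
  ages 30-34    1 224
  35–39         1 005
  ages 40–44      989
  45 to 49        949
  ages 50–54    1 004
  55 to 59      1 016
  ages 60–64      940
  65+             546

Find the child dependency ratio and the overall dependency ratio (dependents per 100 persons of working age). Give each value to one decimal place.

Youth dependency ratio: 73.8
Total dependency ratio: 78.9

0–14: 3 060 + 2 711 + 2 118 = 7 889
15–64: 926 + 1 344 + 1 292 + 1 224 + 1 005 + 989 + 949 + 1 004 + 1 016 + 940 = 10 689
65+: 546
Youth dependency ratio = 7 889 / 10 689 × 100 = 73.8
Total dependency ratio = (7 889 + 546) / 10 689 × 100 = 8 435 / 10 689 × 100 = 78.9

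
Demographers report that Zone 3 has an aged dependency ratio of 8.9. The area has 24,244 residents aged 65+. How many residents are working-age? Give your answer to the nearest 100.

Working-age: 272,400

Old-age dependency ratio = elderly / working-age × 100
8.9 = 24,244 / W × 100
⇒ 272,400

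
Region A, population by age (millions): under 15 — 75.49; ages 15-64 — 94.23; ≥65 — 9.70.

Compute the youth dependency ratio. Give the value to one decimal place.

Youth dependency ratio = 75.49 / 94.23 × 100 = 80.1

Youth dependency ratio: 80.1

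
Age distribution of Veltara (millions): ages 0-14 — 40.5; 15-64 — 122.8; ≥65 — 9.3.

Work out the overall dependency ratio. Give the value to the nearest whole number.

Total dependency ratio: 41

Total dependency ratio = (40.5 + 9.3) / 122.8 × 100 = 49.8 / 122.8 × 100 = 41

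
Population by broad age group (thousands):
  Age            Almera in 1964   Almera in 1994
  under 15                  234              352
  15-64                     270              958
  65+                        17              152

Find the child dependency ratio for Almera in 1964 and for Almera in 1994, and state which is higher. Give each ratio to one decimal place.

Almera in 1964: 86.7
Almera in 1994: 36.7
Higher: Almera in 1964

Almera in 1964: 234 / 270 × 100 = 86.7
Almera in 1994: 352 / 958 × 100 = 36.7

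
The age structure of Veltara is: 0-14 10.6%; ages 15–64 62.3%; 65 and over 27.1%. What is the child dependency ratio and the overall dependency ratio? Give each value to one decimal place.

Youth dependency ratio: 17.0
Total dependency ratio: 60.5

Youth dependency ratio = 10.6 / 62.3 × 100 = 17.0
Total dependency ratio = (10.6 + 27.1) / 62.3 × 100 = 37.7 / 62.3 × 100 = 60.5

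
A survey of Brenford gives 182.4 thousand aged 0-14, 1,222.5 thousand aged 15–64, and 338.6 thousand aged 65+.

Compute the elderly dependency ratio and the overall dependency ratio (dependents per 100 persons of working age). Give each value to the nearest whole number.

Old-age dependency ratio = 338.6 / 1,222.5 × 100 = 28
Total dependency ratio = (182.4 + 338.6) / 1,222.5 × 100 = 521.0 / 1,222.5 × 100 = 43

Old-age dependency ratio: 28
Total dependency ratio: 43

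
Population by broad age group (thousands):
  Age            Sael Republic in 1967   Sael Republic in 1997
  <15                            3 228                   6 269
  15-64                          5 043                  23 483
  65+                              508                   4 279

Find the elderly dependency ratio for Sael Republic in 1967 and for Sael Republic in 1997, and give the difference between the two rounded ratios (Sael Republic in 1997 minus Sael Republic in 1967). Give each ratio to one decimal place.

Sael Republic in 1967: 10.1
Sael Republic in 1997: 18.2
Difference: +8.1

Sael Republic in 1967: 508 / 5 043 × 100 = 10.1
Sael Republic in 1997: 4 279 / 23 483 × 100 = 18.2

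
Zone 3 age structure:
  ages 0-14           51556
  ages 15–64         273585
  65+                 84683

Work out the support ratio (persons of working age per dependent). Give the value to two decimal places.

Support ratio: 2.01

Support ratio = 273585 / (51556 + 84683) = 273585 / 136239 = 2.01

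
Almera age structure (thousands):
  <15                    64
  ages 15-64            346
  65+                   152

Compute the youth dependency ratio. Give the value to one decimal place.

Youth dependency ratio: 18.5

Youth dependency ratio = 64 / 346 × 100 = 18.5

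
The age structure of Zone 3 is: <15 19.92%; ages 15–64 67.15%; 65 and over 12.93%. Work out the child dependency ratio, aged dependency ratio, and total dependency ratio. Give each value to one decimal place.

Youth dependency ratio = 19.92 / 67.15 × 100 = 29.7
Old-age dependency ratio = 12.93 / 67.15 × 100 = 19.3
Total dependency ratio = (19.92 + 12.93) / 67.15 × 100 = 32.85 / 67.15 × 100 = 48.9

Youth dependency ratio: 29.7
Old-age dependency ratio: 19.3
Total dependency ratio: 48.9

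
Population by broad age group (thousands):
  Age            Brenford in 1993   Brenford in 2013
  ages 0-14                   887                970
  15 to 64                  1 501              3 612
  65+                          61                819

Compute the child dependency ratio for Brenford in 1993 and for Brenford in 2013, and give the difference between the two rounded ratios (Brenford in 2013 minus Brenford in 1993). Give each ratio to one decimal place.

Brenford in 1993: 59.1
Brenford in 2013: 26.9
Difference: -32.2

Brenford in 1993: 887 / 1 501 × 100 = 59.1
Brenford in 2013: 970 / 3 612 × 100 = 26.9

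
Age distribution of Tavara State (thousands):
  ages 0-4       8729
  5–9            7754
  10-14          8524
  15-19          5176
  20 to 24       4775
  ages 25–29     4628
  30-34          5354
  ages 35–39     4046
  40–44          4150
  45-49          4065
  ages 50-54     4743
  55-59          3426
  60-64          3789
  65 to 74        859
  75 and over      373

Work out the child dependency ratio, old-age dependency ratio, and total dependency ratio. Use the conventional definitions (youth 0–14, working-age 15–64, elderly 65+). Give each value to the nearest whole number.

Youth dependency ratio: 57
Old-age dependency ratio: 3
Total dependency ratio: 59

0–14: 8729 + 7754 + 8524 = 25007
15–64: 5176 + 4775 + 4628 + 5354 + 4046 + 4150 + 4065 + 4743 + 3426 + 3789 = 44152
65+: 859 + 373 = 1232
Youth dependency ratio = 25007 / 44152 × 100 = 57
Old-age dependency ratio = 1232 / 44152 × 100 = 3
Total dependency ratio = (25007 + 1232) / 44152 × 100 = 26239 / 44152 × 100 = 59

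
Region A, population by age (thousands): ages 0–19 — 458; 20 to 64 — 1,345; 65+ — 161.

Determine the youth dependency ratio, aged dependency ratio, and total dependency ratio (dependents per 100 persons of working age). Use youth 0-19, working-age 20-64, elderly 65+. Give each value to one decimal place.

Youth dependency ratio: 34.1
Old-age dependency ratio: 12.0
Total dependency ratio: 46.0

Youth dependency ratio = 458 / 1,345 × 100 = 34.1
Old-age dependency ratio = 161 / 1,345 × 100 = 12.0
Total dependency ratio = (458 + 161) / 1,345 × 100 = 619 / 1,345 × 100 = 46.0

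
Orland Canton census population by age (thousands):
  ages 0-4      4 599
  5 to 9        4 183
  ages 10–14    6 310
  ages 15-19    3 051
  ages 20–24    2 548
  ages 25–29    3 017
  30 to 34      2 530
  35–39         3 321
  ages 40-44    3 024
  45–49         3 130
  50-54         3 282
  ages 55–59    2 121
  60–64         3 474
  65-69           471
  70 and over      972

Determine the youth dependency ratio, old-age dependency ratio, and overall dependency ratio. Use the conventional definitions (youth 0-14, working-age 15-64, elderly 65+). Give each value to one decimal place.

0–14: 4 599 + 4 183 + 6 310 = 15 092
15–64: 3 051 + 2 548 + 3 017 + 2 530 + 3 321 + 3 024 + 3 130 + 3 282 + 2 121 + 3 474 = 29 498
65+: 471 + 972 = 1 443
Youth dependency ratio = 15 092 / 29 498 × 100 = 51.2
Old-age dependency ratio = 1 443 / 29 498 × 100 = 4.9
Total dependency ratio = (15 092 + 1 443) / 29 498 × 100 = 16 535 / 29 498 × 100 = 56.1

Youth dependency ratio: 51.2
Old-age dependency ratio: 4.9
Total dependency ratio: 56.1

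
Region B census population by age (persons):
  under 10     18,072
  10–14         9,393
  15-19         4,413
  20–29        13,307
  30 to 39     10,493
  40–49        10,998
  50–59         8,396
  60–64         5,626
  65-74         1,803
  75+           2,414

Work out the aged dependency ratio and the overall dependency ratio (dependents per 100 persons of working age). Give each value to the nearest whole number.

0–14: 18,072 + 9,393 = 27,465
15–64: 4,413 + 13,307 + 10,493 + 10,998 + 8,396 + 5,626 = 53,233
65+: 1,803 + 2,414 = 4,217
Old-age dependency ratio = 4,217 / 53,233 × 100 = 8
Total dependency ratio = (27,465 + 4,217) / 53,233 × 100 = 31,682 / 53,233 × 100 = 60

Old-age dependency ratio: 8
Total dependency ratio: 60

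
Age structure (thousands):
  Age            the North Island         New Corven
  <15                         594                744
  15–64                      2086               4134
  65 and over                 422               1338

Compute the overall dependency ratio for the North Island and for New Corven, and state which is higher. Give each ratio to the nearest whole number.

the North Island: (594 + 422) / 2086 × 100 = 1016 / 2086 × 100 = 49
New Corven: (744 + 1338) / 4134 × 100 = 2082 / 4134 × 100 = 50

the North Island: 49
New Corven: 50
Higher: New Corven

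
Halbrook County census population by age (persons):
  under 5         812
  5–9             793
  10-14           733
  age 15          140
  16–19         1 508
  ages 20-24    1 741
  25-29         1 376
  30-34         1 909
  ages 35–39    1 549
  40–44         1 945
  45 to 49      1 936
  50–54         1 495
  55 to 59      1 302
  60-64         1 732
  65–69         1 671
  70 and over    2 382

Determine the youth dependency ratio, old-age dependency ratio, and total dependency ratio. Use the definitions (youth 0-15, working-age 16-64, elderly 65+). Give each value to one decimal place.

0–15: 812 + 793 + 733 + 140 = 2 478
16–64: 1 508 + 1 741 + 1 376 + 1 909 + 1 549 + 1 945 + 1 936 + 1 495 + 1 302 + 1 732 = 16 493
65+: 1 671 + 2 382 = 4 053
Youth dependency ratio = 2 478 / 16 493 × 100 = 15.0
Old-age dependency ratio = 4 053 / 16 493 × 100 = 24.6
Total dependency ratio = (2 478 + 4 053) / 16 493 × 100 = 6 531 / 16 493 × 100 = 39.6

Youth dependency ratio: 15.0
Old-age dependency ratio: 24.6
Total dependency ratio: 39.6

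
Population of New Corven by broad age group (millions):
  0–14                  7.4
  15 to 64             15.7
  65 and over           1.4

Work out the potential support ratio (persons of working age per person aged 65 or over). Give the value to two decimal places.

Potential support ratio: 11.21

Potential support ratio = 15.7 / 1.4 = 11.21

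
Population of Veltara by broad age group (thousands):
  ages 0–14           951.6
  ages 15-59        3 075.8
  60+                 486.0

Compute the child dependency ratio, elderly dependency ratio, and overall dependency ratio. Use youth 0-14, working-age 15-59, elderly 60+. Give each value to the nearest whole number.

Youth dependency ratio: 31
Old-age dependency ratio: 16
Total dependency ratio: 47

Youth dependency ratio = 951.6 / 3 075.8 × 100 = 31
Old-age dependency ratio = 486.0 / 3 075.8 × 100 = 16
Total dependency ratio = (951.6 + 486.0) / 3 075.8 × 100 = 1 437.6 / 3 075.8 × 100 = 47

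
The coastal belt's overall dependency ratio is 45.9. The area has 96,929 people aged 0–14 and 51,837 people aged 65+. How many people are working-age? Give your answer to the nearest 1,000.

Total dependency ratio = (youth + elderly) / working-age × 100
45.9 = (96,929 + 51,837) / W × 100
⇒ 324,000

Working-age: 324,000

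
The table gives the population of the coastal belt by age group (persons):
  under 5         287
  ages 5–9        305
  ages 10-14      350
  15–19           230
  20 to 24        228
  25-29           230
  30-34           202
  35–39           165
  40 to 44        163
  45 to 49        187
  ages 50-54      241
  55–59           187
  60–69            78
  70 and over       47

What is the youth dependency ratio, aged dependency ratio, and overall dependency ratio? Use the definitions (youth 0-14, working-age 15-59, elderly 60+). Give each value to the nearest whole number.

0–14: 287 + 305 + 350 = 942
15–59: 230 + 228 + 230 + 202 + 165 + 163 + 187 + 241 + 187 = 1,833
60+: 78 + 47 = 125
Youth dependency ratio = 942 / 1,833 × 100 = 51
Old-age dependency ratio = 125 / 1,833 × 100 = 7
Total dependency ratio = (942 + 125) / 1,833 × 100 = 1,067 / 1,833 × 100 = 58

Youth dependency ratio: 51
Old-age dependency ratio: 7
Total dependency ratio: 58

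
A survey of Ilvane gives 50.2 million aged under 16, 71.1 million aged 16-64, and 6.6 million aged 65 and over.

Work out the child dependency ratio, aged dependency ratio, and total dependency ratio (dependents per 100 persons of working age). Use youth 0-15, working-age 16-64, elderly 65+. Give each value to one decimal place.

Youth dependency ratio = 50.2 / 71.1 × 100 = 70.6
Old-age dependency ratio = 6.6 / 71.1 × 100 = 9.3
Total dependency ratio = (50.2 + 6.6) / 71.1 × 100 = 56.8 / 71.1 × 100 = 79.9

Youth dependency ratio: 70.6
Old-age dependency ratio: 9.3
Total dependency ratio: 79.9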